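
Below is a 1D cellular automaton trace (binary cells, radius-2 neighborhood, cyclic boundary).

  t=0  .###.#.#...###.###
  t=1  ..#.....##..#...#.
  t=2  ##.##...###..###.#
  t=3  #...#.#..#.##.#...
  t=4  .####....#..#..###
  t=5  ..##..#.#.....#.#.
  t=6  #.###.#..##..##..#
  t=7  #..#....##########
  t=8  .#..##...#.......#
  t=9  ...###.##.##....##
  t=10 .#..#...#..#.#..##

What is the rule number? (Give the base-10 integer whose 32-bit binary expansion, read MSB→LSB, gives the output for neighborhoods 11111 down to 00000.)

1108078948

  #####|.  b31=0 t=7,i=10
  ####.|#  b30=1 t=4,i=3
  ###.#|.  b29=0 t=0,i=3
  ###..|.  b28=0 t=2,i=10
  ##.##|.  b27=0 t=0,i=0
  ##.#.|.  b26=0 t=0,i=4
  ##..#|#  b25=1 t=1,i=10
  ##...|.  b24=0 t=2,i=5
  #.###|.  b23=0 t=0,i=1
  #.##.|.  b22=0 t=2,i=3
  #.#.#|.  b21=0 t=0,i=5
  #.#..|.  b20=0 t=0,i=7
  #..##|#  b19=1 t=2,i=12
  #..#.|.  b18=0 t=1,i=11
  #...#|#  b17=1 t=0,i=9
  #....|#  b16=1 t=1,i=4
  .####|#  b15=1 t=4,i=2
  .###.|#  b14=1 t=0,i=2
  .##.#|#  b13=1 t=3,i=12
  .##..|#  b12=1 t=1,i=9
  .#.##|.  b11=0 t=3,i=10
  .#.#.|.  b10=0 t=0,i=6
  .#..#|.  b9=0 t=3,i=7
  .#...|#  b8=1 t=0,i=8
  ..###|.  b7=0 t=0,i=11
  ..##.|#  b6=1 t=1,i=8
  ..#.#|#  b5=1 t=3,i=4
  ..#..|.  b4=0 t=1,i=2
  ...##|.  b3=0 t=0,i=10
  ...#.|#  b2=1 t=1,i=1
  ....#|.  b1=0 t=1,i=6
  .....|.  b0=0 t=1,i=5
  bits 01000010000010111111000101100100 = 1108078948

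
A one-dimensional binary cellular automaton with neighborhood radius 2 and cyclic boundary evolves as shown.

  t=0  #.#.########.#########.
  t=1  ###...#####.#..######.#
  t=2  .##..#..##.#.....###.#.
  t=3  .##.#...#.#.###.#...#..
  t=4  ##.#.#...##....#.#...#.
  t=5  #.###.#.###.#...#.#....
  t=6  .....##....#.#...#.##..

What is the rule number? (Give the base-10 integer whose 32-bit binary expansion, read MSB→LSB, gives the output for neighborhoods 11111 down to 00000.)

3697612105

  #####|#  b31=1 t=0,i=6
  ####.|#  b30=1 t=0,i=10
  ###.#|.  b29=0 t=0,i=11
  ###..|#  b28=1 t=1,i=2
  ##.##|#  b27=1 t=0,i=12
  ##.#.|#  b26=1 t=0,i=22
  ##..#|.  b25=0 t=2,i=3
  ##...|.  b24=0 t=1,i=3
  #.###|.  b23=0 t=0,i=4
  #.##.|#  b22=1 t=4,i=0
  #.#.#|#  b21=1 t=0,i=0
  #.#..|.  b20=0 t=1,i=12
  #..##|.  b19=0 t=1,i=14
  #..#.|#  b18=1 t=2,i=4
  #...#|.  b17=0 t=1,i=4
  #....|#  b16=1 t=2,i=13
  .####|.  b15=0 t=0,i=5
  .###.|.  b14=0 t=2,i=18
  .##.#|.  b13=0 t=2,i=9
  .##..|#  b12=1 t=2,i=2
  .#.##|.  b11=0 t=0,i=3
  .#.#.|#  b10=1 t=0,i=1
  .#..#|.  b9=0 t=1,i=13
  .#...|#  b8=1 t=2,i=12
  ..###|.  b7=0 t=1,i=6
  ..##.|#  b6=1 t=2,i=1
  ..#.#|.  b5=0 t=3,i=8
  ..#..|.  b4=0 t=2,i=5
  ...##|#  b3=1 t=1,i=5
  ...#.|.  b2=0 t=3,i=7
  ....#|.  b1=0 t=2,i=15
  .....|#  b0=1 t=2,i=14
  bits 11011100011001010001010101001001 = 3697612105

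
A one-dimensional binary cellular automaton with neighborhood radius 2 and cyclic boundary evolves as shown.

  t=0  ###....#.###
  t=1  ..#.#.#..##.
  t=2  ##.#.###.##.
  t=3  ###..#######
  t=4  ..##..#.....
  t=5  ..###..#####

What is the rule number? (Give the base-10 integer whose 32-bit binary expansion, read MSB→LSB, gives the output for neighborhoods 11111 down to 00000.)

1054078789

  #####|.  b31=0 t=0,i=0
  ####.|.  b30=0 t=0,i=1
  ###.#|#  b29=1 t=2,i=7
  ###..|#  b28=1 t=0,i=2
  ##.##|#  b27=1 t=2,i=8
  ##.#.|#  b26=1 t=2,i=2
  ##..#|#  b25=1 t=3,i=3
  ##...|.  b24=0 t=0,i=3
  #.###|#  b23=1 t=0,i=9
  #.##.|#  b22=1 t=2,i=0
  #.#.#|.  b21=0 t=1,i=4
  #.#..|#  b20=1 t=1,i=6
  #..##|.  b19=0 t=1,i=8
  #..#.|.  b18=0 t=4,i=5
  #...#|#  b17=1 t=1,i=0
  #....|#  b16=1 t=0,i=4
  .####|#  b15=1 t=0,i=10
  .###.|#  b14=1 t=2,i=6
  .##.#|#  b13=1 t=2,i=1
  .##..|#  b12=1 t=1,i=10
  .#.##|.  b11=0 t=0,i=8
  .#.#.|#  b10=1 t=1,i=3
  .#..#|#  b9=1 t=1,i=7
  .#...|#  b8=1 t=4,i=7
  ..###|.  b7=0 t=3,i=5
  ..##.|#  b6=1 t=1,i=9
  ..#.#|.  b5=0 t=0,i=7
  ..#..|.  b4=0 t=4,i=6
  ...##|.  b3=0 t=4,i=1
  ...#.|#  b2=1 t=0,i=6
  ....#|.  b1=0 t=0,i=5
  .....|#  b0=1 t=4,i=9
  bits 00111110110100111111011101000101 = 1054078789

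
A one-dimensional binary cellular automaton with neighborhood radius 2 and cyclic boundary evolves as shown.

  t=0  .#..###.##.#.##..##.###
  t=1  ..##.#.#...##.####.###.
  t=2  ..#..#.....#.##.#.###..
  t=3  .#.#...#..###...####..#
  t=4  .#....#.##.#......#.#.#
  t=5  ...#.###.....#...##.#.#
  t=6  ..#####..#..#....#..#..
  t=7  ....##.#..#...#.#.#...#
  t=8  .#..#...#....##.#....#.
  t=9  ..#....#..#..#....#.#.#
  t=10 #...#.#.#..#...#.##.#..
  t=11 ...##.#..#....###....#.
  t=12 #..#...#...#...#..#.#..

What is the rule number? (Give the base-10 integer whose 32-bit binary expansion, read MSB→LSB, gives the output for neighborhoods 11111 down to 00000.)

3400096356

  #####|#  b31=1 t=6,i=4
  ####.|#  b30=1 t=1,i=16
  ###.#|.  b29=0 t=0,i=6
  ###..|.  b28=0 t=1,i=21
  ##.##|#  b27=1 t=0,i=7
  ##.#.|.  b26=0 t=0,i=0
  ##..#|#  b25=1 t=0,i=15
  ##...|.  b24=0 t=1,i=22
  #.###|#  b23=1 t=0,i=20
  #.##.|.  b22=0 t=0,i=8
  #.#.#|#  b21=1 t=0,i=11
  #.#..|.  b20=0 t=0,i=1
  #..##|#  b19=1 t=0,i=3
  #..#.|.  b18=0 t=2,i=4
  #...#|.  b17=0 t=1,i=0
  #....|#  b16=1 t=2,i=7
  .####|.  b15=0 t=1,i=15
  .###.|#  b14=1 t=0,i=5
  .##.#|.  b13=0 t=0,i=9
  .##..|#  b12=1 t=0,i=14
  .#.##|#  b11=1 t=0,i=12
  .#.#.|.  b10=0 t=1,i=6
  .#..#|#  b9=1 t=0,i=2
  .#...|.  b8=0 t=1,i=8
  ..###|.  b7=0 t=0,i=4
  ..##.|#  b6=1 t=0,i=17
  ..#.#|#  b5=1 t=2,i=11
  ..#..|.  b4=0 t=2,i=2
  ...##|.  b3=0 t=1,i=1
  ...#.|#  b2=1 t=2,i=1
  ....#|.  b1=0 t=2,i=0
  .....|.  b0=0 t=2,i=8
  bits 11001010101010010101101001100100 = 3400096356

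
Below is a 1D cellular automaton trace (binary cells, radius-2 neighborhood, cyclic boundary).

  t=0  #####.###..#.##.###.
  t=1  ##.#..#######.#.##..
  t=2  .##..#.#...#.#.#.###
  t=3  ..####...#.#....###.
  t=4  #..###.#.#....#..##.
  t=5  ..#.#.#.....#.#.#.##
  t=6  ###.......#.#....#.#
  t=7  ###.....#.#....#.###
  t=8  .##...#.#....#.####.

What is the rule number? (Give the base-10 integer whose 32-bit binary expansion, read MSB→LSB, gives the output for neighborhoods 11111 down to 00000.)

  [31] ##### => .  t=0,i=2
  [30] ####. => #  t=0,i=3
  [29] ###.# => .  t=0,i=4
  [28] ###.. => #  t=0,i=8
  [27] ##.## => .  t=0,i=5
  [26] ##.#. => #  t=1,i=2
  [25] ##..# => #  t=0,i=9
  [24] ##... => .  t=3,i=6
  [23] #.### => #  t=0,i=0
  [22] #.##. => .  t=0,i=13
  [21] #.#.# => .  t=1,i=14
  [20] #.#.. => .  t=1,i=3
  [19] #..## => #  t=1,i=5
  [18] #..#. => #  t=0,i=10
  [17] #...# => #  t=2,i=9
  [16] #.... => .  t=3,i=13
  [15] .#### => #  t=0,i=1
  [14] .###. => #  t=0,i=7
  [13] .##.# => #  t=0,i=14
  [12] .##.. => #  t=1,i=17
  [11] .#.## => #  t=0,i=12
  [10] .#.#. => .  t=2,i=6
  [9] .#..# => .  t=1,i=4
  [8] .#... => .  t=2,i=8
  [7] ..### => .  t=1,i=6
  [6] ..##. => .  t=1,i=0
  [5] ..#.# => #  t=0,i=11
  [4] ..#.. => #  t=4,i=14
  [3] ...## => .  t=3,i=1
  [2] ...#. => .  t=2,i=10
  [1] ....# => #  t=3,i=14
  [0] ..... => .  t=5,i=9
  bits 01010110100011101111100000110010 = 1452210226

1452210226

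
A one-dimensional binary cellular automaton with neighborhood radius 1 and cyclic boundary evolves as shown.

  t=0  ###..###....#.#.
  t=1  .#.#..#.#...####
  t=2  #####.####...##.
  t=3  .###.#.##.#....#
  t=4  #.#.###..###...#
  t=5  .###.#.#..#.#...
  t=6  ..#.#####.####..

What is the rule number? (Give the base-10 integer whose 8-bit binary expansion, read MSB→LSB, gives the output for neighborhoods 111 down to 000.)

180

  nb ###: next=#  (t=0,i=1, bit7=1)
  nb ##.: next=.  (t=0,i=2, bit6=0)
  nb #.#: next=#  (t=0,i=13, bit5=1)
  nb #..: next=#  (t=0,i=3, bit4=1)
  nb .##: next=.  (t=0,i=0, bit3=0)
  nb .#.: next=#  (t=0,i=12, bit2=1)
  nb ..#: next=.  (t=0,i=4, bit1=0)
  nb ...: next=.  (t=0,i=9, bit0=0)
  bits 10110100 = 180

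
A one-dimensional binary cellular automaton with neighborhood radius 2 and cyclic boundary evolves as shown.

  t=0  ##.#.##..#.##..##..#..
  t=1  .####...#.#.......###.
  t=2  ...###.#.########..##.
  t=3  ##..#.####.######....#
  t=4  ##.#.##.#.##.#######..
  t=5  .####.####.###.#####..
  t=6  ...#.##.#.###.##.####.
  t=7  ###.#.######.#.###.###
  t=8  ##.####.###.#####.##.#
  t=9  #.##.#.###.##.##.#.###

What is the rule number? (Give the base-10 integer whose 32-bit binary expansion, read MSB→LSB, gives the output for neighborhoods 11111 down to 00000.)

  #####|#  b31=1 t=2,i=11
  ####.|#  b30=1 t=1,i=3
  ###.#|.  b29=0 t=2,i=5
  ###..|#  b28=1 t=1,i=4
  ##.##|#  b27=1 t=3,i=10
  ##.#.|#  b26=1 t=0,i=2
  ##..#|.  b25=0 t=0,i=7
  ##...|#  b24=1 t=1,i=5
  #.###|#  b23=1 t=2,i=9
  #.##.|.  b22=0 t=0,i=5
  #.#.#|#  b21=1 t=0,i=3
  #.#..|#  b20=1 t=1,i=10
  #..##|.  b19=0 t=0,i=14
  #..#.|#  b18=1 t=0,i=8
  #...#|.  b17=0 t=1,i=6
  #....|#  b16=1 t=1,i=12
  .####|.  b15=0 t=1,i=2
  .###.|#  b14=1 t=1,i=19
  .##.#|#  b13=1 t=0,i=1
  .##..|.  b12=0 t=0,i=6
  .#.##|#  b11=1 t=0,i=4
  .#.#.|#  b10=1 t=1,i=9
  .#..#|#  b9=1 t=0,i=20
  .#...|#  b8=1 t=1,i=11
  ..###|.  b7=0 t=1,i=1
  ..##.|.  b6=0 t=0,i=0
  ..#.#|.  b5=0 t=0,i=9
  ..#..|#  b4=1 t=0,i=19
  ...##|.  b3=0 t=1,i=17
  ...#.|#  b2=1 t=1,i=7
  ....#|#  b1=1 t=1,i=16
  .....|#  b0=1 t=1,i=13
  bits 11011101101101010110111100010111 = 3719655191

3719655191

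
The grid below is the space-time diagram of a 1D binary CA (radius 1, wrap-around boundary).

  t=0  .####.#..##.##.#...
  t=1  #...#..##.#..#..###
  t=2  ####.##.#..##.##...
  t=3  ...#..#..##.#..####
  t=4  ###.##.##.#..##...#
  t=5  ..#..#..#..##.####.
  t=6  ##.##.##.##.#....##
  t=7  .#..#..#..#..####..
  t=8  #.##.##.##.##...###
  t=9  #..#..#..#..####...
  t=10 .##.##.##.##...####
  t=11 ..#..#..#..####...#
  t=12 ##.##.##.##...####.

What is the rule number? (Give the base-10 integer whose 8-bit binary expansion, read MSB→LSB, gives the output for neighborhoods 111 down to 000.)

  [7] ### => .  t=0,i=2
  [6] ##. => #  t=0,i=4
  [5] #.# => .  t=0,i=5
  [4] #.. => #  t=0,i=7
  [3] .## => .  t=0,i=1
  [2] .#. => .  t=0,i=6
  [1] ..# => #  t=0,i=0
  [0] ... => #  t=0,i=17
  bits 01010011 = 83

83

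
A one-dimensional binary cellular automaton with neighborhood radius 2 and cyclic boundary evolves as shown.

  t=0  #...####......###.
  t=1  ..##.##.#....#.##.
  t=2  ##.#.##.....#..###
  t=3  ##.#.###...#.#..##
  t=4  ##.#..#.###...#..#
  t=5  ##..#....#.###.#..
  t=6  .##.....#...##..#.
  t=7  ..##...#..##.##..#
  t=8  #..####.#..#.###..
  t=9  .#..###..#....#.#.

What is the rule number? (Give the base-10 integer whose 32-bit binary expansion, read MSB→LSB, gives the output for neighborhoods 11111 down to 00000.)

3814912524

  ##### -> #   bit 31 = 1  t=2,i=17
  ####. -> #   bit 30 = 1  t=0,i=6
  ###.# -> #   bit 29 = 1  t=0,i=16
  ###.. -> .   bit 28 = 0  t=0,i=7
  ##.## -> .   bit 27 = 0  t=1,i=4
  ##.#. -> .   bit 26 = 0  t=0,i=17
  ##..# -> #   bit 25 = 1  t=5,i=2
  ##... -> #   bit 24 = 1  t=0,i=8
  #.### -> .   bit 23 = 0  t=3,i=5
  #.##. -> #   bit 22 = 1  t=1,i=5
  #.#.# -> #   bit 21 = 1  t=2,i=3
  #.#.. -> .   bit 20 = 0  t=0,i=0
  #..## -> .   bit 19 = 0  t=2,i=14
  #..#. -> .   bit 18 = 0  t=4,i=5
  #...# -> #   bit 17 = 1  t=0,i=2
  #.... -> .   bit 16 = 0  t=0,i=9
  .#### -> #   bit 15 = 1  t=0,i=5
  .###. -> #   bit 14 = 1  t=0,i=15
  .##.# -> #   bit 13 = 1  t=1,i=3
  .##.. -> #   bit 12 = 1  t=1,i=16
  .#.## -> .   bit 11 = 0  t=1,i=14
  .#.#. -> .   bit 10 = 0  t=3,i=12
  .#..# -> #   bit 9 = 1  t=2,i=13
  .#... -> .   bit 8 = 0  t=0,i=1
  ..### -> .   bit 7 = 0  t=0,i=4
  ..##. -> .   bit 6 = 0  t=1,i=2
  ..#.# -> .   bit 5 = 0  t=1,i=13
  ..#.. -> .   bit 4 = 0  t=2,i=12
  ...## -> #   bit 3 = 1  t=0,i=3
  ...#. -> #   bit 2 = 1  t=1,i=12
  ....# -> .   bit 1 = 0  t=0,i=12
  ..... -> .   bit 0 = 0  t=0,i=10
  bits 11100011011000101111001000001100 = 3814912524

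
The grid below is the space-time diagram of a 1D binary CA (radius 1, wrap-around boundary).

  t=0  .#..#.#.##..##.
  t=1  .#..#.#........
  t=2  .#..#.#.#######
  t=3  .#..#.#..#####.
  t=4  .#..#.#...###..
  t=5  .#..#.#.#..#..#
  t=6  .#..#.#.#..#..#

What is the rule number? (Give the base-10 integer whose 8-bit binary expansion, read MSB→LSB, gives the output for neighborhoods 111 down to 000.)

  ###|#  b7=1 t=2,i=9
  ##.|.  b6=0 t=0,i=9
  #.#|.  b5=0 t=0,i=5
  #..|.  b4=0 t=0,i=2
  .##|.  b3=0 t=0,i=8
  .#.|#  b2=1 t=0,i=1
  ..#|.  b1=0 t=0,i=0
  ...|#  b0=1 t=1,i=8
  bits 10000101 = 133

133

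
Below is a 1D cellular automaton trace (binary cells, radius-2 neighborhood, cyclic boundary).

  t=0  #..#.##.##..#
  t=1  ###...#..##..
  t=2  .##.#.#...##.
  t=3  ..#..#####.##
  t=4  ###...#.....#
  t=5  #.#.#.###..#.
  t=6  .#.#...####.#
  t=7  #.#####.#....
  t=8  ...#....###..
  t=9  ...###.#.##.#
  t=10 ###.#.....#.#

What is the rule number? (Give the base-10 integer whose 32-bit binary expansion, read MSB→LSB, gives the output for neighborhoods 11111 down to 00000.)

303559960

  #####|.  b31=0 t=3,i=7
  ####.|.  b30=0 t=3,i=8
  ###.#|.  b29=0 t=3,i=9
  ###..|#  b28=1 t=1,i=2
  ##.##|.  b27=0 t=0,i=7
  ##.#.|.  b26=0 t=2,i=3
  ##..#|#  b25=1 t=0,i=1
  ##...|.  b24=0 t=1,i=3
  #.###|.  b23=0 t=5,i=6
  #.##.|.  b22=0 t=0,i=5
  #.#.#|.  b21=0 t=2,i=4
  #.#..|#  b20=1 t=2,i=6
  #..##|.  b19=0 t=0,i=11
  #..#.|#  b18=1 t=0,i=2
  #...#|#  b17=1 t=1,i=4
  #....|#  b16=1 t=4,i=8
  .####|#  b15=1 t=3,i=6
  .###.|#  b14=1 t=1,i=1
  .##.#|#  b13=1 t=0,i=6
  .##..|#  b12=1 t=0,i=0
  .#.##|.  b11=0 t=0,i=4
  .#.#.|#  b10=1 t=2,i=5
  .#..#|.  b9=0 t=1,i=7
  .#...|#  b8=1 t=2,i=7
  ..###|.  b7=0 t=1,i=0
  ..##.|.  b6=0 t=0,i=12
  ..#.#|.  b5=0 t=0,i=3
  ..#..|#  b4=1 t=1,i=6
  ...##|#  b3=1 t=2,i=9
  ...#.|.  b2=0 t=1,i=5
  ....#|.  b1=0 t=4,i=10
  .....|.  b0=0 t=4,i=9
  bits 00010010000101111111010100011000 = 303559960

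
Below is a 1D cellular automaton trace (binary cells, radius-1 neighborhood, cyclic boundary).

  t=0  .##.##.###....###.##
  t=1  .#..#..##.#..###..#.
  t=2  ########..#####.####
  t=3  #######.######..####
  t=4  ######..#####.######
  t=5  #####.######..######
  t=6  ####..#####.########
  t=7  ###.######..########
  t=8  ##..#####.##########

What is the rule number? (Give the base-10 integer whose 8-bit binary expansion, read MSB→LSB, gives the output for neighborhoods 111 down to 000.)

158

  ###|#  b7=1 t=0,i=8
  ##.|.  b6=0 t=0,i=2
  #.#|.  b5=0 t=0,i=0
  #..|#  b4=1 t=0,i=10
  .##|#  b3=1 t=0,i=1
  .#.|#  b2=1 t=1,i=1
  ..#|#  b1=1 t=0,i=13
  ...|.  b0=0 t=0,i=11
  bits 10011110 = 158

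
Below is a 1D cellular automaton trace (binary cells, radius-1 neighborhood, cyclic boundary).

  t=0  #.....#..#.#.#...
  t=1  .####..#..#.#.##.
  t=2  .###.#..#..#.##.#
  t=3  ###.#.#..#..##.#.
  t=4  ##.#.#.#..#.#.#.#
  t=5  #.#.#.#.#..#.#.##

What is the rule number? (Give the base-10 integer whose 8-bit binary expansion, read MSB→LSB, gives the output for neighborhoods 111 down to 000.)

185

  [7] ### => #  t=1,i=2
  [6] ##. => .  t=1,i=4
  [5] #.# => #  t=0,i=10
  [4] #.. => #  t=0,i=1
  [3] .## => #  t=1,i=1
  [2] .#. => .  t=0,i=0
  [1] ..# => .  t=0,i=5
  [0] ... => #  t=0,i=2
  bits 10111001 = 185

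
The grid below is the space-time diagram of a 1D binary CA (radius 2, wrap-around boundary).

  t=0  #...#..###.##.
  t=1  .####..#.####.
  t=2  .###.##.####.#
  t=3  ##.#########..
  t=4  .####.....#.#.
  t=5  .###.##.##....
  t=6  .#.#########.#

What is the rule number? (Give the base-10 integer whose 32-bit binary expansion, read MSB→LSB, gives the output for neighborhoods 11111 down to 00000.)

1808251286

  nb #####: next=.  (t=3,i=5, bit31=0)
  nb ####.: next=#  (t=1,i=3, bit30=1)
  nb ###.#: next=#  (t=0,i=9, bit29=1)
  nb ###..: next=.  (t=1,i=4, bit28=0)
  nb ##.##: next=#  (t=0,i=10, bit27=1)
  nb ##.#.: next=.  (t=0,i=13, bit26=0)
  nb ##..#: next=#  (t=1,i=5, bit25=1)
  nb ##...: next=#  (t=4,i=5, bit24=1)
  nb #.###: next=#  (t=1,i=9, bit23=1)
  nb #.##.: next=#  (t=0,i=11, bit22=1)
  nb #.#.#: next=.  (t=2,i=13, bit21=0)
  nb #.#..: next=.  (t=0,i=0, bit20=0)
  nb #..##: next=.  (t=0,i=6, bit19=0)
  nb #..#.: next=#  (t=1,i=6, bit18=1)
  nb #...#: next=#  (t=0,i=2, bit17=1)
  nb #....: next=#  (t=4,i=6, bit16=1)
  nb .####: next=#  (t=1,i=2, bit15=1)
  nb .###.: next=.  (t=0,i=8, bit14=0)
  nb .##.#: next=#  (t=0,i=12, bit13=1)
  nb .##..: next=#  (t=5,i=9, bit12=1)
  nb .#.##: next=#  (t=1,i=8, bit11=1)
  nb .#.#.: next=.  (t=4,i=11, bit10=0)
  nb .#..#: next=.  (t=0,i=5, bit9=0)
  nb .#...: next=#  (t=0,i=1, bit8=1)
  nb ..###: next=#  (t=0,i=7, bit7=1)
  nb ..##.: next=.  (t=3,i=0, bit6=0)
  nb ..#.#: next=.  (t=1,i=7, bit5=0)
  nb ..#..: next=#  (t=0,i=4, bit4=1)
  nb ...##: next=.  (t=5,i=0, bit3=0)
  nb ...#.: next=#  (t=0,i=3, bit2=1)
  nb ....#: next=#  (t=4,i=8, bit1=1)
  nb .....: next=.  (t=4,i=7, bit0=0)
  bits 01101011110001111011100110010110 = 1808251286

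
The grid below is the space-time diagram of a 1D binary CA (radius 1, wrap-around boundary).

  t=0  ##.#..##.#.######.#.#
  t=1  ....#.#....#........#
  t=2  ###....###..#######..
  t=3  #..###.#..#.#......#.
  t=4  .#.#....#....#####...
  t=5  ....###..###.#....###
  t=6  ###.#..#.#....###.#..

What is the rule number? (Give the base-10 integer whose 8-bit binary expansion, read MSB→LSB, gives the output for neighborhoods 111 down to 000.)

25

  nb ###: next=.  (t=0,i=0, bit7=0)
  nb ##.: next=.  (t=0,i=1, bit6=0)
  nb #.#: next=.  (t=0,i=2, bit5=0)
  nb #..: next=#  (t=0,i=4, bit4=1)
  nb .##: next=#  (t=0,i=6, bit3=1)
  nb .#.: next=.  (t=0,i=3, bit2=0)
  nb ..#: next=.  (t=0,i=5, bit1=0)
  nb ...: next=#  (t=1,i=1, bit0=1)
  bits 00011001 = 25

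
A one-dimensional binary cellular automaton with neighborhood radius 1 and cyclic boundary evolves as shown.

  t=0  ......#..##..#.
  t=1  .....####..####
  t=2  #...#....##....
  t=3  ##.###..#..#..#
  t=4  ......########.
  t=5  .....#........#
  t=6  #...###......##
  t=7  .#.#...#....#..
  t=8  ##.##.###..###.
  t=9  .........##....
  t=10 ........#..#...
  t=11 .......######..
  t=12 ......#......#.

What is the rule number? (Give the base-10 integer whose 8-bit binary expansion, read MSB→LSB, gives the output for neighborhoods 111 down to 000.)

22

  ###|.  b7=0 t=1,i=6
  ##.|.  b6=0 t=0,i=10
  #.#|.  b5=0 t=3,i=2
  #..|#  b4=1 t=0,i=7
  .##|.  b3=0 t=0,i=9
  .#.|#  b2=1 t=0,i=6
  ..#|#  b1=1 t=0,i=5
  ...|.  b0=0 t=0,i=0
  bits 00010110 = 22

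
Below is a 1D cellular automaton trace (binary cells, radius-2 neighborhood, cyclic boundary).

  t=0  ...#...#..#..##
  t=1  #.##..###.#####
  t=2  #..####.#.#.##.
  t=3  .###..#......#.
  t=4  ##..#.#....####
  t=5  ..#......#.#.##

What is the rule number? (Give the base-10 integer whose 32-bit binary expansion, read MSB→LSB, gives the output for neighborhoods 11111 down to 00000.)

2743612118

  ##### -> #   bit 31 = 1  t=1,i=12
  ####. -> .   bit 30 = 0  t=1,i=14
  ###.# -> #   bit 29 = 1  t=1,i=0
  ###.. -> .   bit 28 = 0  t=3,i=3
  ##.## -> .   bit 27 = 0  t=1,i=1
  ##.#. -> .   bit 26 = 0  t=2,i=7
  ##..# -> #   bit 25 = 1  t=1,i=4
  ##... -> #   bit 24 = 1  t=0,i=0
  #.### -> #   bit 23 = 1  t=1,i=10
  #.##. -> .   bit 22 = 0  t=1,i=2
  #.#.# -> .   bit 21 = 0  t=2,i=8
  #.#.. -> .   bit 20 = 0  t=2,i=0
  #..## -> #   bit 19 = 1  t=0,i=12
  #..#. -> .   bit 18 = 0  t=0,i=9
  #...# -> .   bit 17 = 0  t=0,i=1
  #.... -> .   bit 16 = 0  t=3,i=8
  .#### -> .   bit 15 = 0  t=1,i=11
  .###. -> .   bit 14 = 0  t=1,i=7
  .##.# -> #   bit 13 = 1  t=2,i=13
  .##.. -> #   bit 12 = 1  t=0,i=14
  .#.## -> .   bit 11 = 0  t=2,i=11
  .#.#. -> .   bit 10 = 0  t=2,i=9
  .#..# -> #   bit 9 = 1  t=0,i=8
  .#... -> .   bit 8 = 0  t=0,i=4
  ..### -> #   bit 7 = 1  t=1,i=6
  ..##. -> #   bit 6 = 1  t=0,i=13
  ..#.# -> .   bit 5 = 0  t=4,i=4
  ..#.. -> #   bit 4 = 1  t=0,i=3
  ...## -> .   bit 3 = 0  t=4,i=10
  ...#. -> #   bit 2 = 1  t=0,i=2
  ....# -> #   bit 1 = 1  t=3,i=11
  ..... -> .   bit 0 = 0  t=3,i=9
  bits 10100011100010000011001011010110 = 2743612118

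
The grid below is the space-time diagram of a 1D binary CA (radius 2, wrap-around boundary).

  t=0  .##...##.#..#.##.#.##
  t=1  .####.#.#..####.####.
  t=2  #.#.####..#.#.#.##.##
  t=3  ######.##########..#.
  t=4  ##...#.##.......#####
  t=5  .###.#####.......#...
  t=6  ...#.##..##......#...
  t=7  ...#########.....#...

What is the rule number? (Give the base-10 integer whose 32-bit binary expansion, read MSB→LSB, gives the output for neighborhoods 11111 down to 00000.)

938384496

  #####|.  b31=0 t=3,i=2
  ####.|.  b30=0 t=1,i=3
  ###.#|#  b29=1 t=1,i=4
  ###..|#  b28=1 t=1,i=19
  ##.##|.  b27=0 t=0,i=0
  ##.#.|#  b26=1 t=0,i=8
  ##..#|#  b25=1 t=1,i=20
  ##...|#  b24=1 t=0,i=3
  #.###|#  b23=1 t=1,i=16
  #.##.|#  b22=1 t=0,i=1
  #.#.#|#  b21=1 t=0,i=17
  #.#..|.  b20=0 t=0,i=9
  #..##|#  b19=1 t=1,i=0
  #..#.|#  b18=1 t=0,i=11
  #...#|#  b17=1 t=0,i=4
  #....|.  b16=0 t=4,i=10
  .####|#  b15=1 t=1,i=2
  .###.|.  b14=0 t=2,i=20
  .##.#|.  b13=0 t=0,i=7
  .##..|#  b12=1 t=0,i=2
  .#.##|#  b11=1 t=0,i=13
  .#.#.|#  b10=1 t=1,i=7
  .#..#|.  b9=0 t=0,i=10
  .#...|.  b8=0 t=5,i=18
  ..###|.  b7=0 t=1,i=1
  ..##.|#  b6=1 t=0,i=6
  ..#.#|#  b5=1 t=0,i=12
  ..#..|#  b4=1 t=5,i=17
  ...##|.  b3=0 t=0,i=5
  ...#.|.  b2=0 t=4,i=4
  ....#|.  b1=0 t=4,i=14
  .....|.  b0=0 t=4,i=11
  bits 00110111111011101001110001110000 = 938384496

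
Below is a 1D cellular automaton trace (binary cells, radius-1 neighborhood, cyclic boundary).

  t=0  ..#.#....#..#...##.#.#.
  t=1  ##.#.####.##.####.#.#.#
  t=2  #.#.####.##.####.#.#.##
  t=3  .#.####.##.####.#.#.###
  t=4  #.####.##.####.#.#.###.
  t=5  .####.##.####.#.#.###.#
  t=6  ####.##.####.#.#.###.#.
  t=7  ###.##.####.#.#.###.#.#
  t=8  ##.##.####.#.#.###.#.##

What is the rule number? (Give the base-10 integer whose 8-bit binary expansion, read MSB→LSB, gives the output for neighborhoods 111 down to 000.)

  [7] ### => #  t=1,i=0
  [6] ##. => .  t=0,i=17
  [5] #.# => #  t=0,i=3
  [4] #.. => #  t=0,i=5
  [3] .## => #  t=0,i=16
  [2] .#. => .  t=0,i=2
  [1] ..# => #  t=0,i=1
  [0] ... => #  t=0,i=0
  bits 10111011 = 187

187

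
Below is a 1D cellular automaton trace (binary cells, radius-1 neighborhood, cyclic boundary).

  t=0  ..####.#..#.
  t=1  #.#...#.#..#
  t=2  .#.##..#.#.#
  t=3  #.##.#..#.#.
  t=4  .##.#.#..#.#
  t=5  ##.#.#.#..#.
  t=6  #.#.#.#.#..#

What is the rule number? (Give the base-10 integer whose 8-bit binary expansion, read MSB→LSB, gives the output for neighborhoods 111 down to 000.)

57

  ###|.  b7=0 t=0,i=3
  ##.|.  b6=0 t=0,i=5
  #.#|#  b5=1 t=0,i=6
  #..|#  b4=1 t=0,i=8
  .##|#  b3=1 t=0,i=2
  .#.|.  b2=0 t=0,i=7
  ..#|.  b1=0 t=0,i=1
  ...|#  b0=1 t=0,i=0
  bits 00111001 = 57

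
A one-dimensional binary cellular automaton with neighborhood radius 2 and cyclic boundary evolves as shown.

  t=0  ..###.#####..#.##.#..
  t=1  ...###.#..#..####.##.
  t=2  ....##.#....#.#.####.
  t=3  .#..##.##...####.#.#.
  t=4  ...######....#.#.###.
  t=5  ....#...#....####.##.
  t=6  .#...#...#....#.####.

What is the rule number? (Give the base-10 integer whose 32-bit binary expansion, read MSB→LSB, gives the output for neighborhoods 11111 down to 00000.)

  #####|.  b31=0 t=0,i=8
  ####.|.  b30=0 t=0,i=9
  ###.#|#  b29=1 t=0,i=4
  ###..|#  b28=1 t=0,i=10
  ##.##|#  b27=1 t=0,i=5
  ##.#.|.  b26=0 t=0,i=17
  ##..#|.  b25=0 t=0,i=11
  ##...|.  b24=0 t=1,i=20
  #.###|.  b23=0 t=0,i=6
  #.##.|#  b22=1 t=0,i=15
  #.#.#|#  b21=1 t=2,i=14
  #.#..|#  b20=1 t=0,i=18
  #..##|#  b19=1 t=1,i=12
  #..#.|.  b18=0 t=0,i=12
  #...#|.  b17=0 t=3,i=10
  #....|.  b16=0 t=0,i=20
  .####|#  b15=1 t=0,i=7
  .###.|#  b14=1 t=0,i=3
  .##.#|#  b13=1 t=0,i=16
  .##..|#  b12=1 t=1,i=19
  .#.##|#  b11=1 t=0,i=14
  .#.#.|#  b10=1 t=2,i=13
  .#..#|.  b9=0 t=1,i=8
  .#...|#  b8=1 t=0,i=19
  ..###|.  b7=0 t=0,i=2
  ..##.|#  b6=1 t=2,i=4
  ..#.#|#  b5=1 t=0,i=13
  ..#..|.  b4=0 t=1,i=10
  ...##|.  b3=0 t=0,i=1
  ...#.|.  b2=0 t=2,i=11
  ....#|.  b1=0 t=0,i=0
  .....|#  b0=1 t=2,i=1
  bits 00111000011110001111110101100001 = 947453281

947453281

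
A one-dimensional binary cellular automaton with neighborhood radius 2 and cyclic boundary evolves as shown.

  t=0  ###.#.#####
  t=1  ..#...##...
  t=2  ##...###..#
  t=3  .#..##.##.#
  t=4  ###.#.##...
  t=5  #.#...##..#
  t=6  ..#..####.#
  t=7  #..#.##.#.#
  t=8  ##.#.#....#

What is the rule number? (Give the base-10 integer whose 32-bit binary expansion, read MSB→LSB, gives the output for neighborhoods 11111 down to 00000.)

  #####|.  b31=0 t=0,i=0
  ####.|.  b30=0 t=0,i=1
  ###.#|#  b29=1 t=0,i=2
  ###..|#  b28=1 t=2,i=1
  ##.##|#  b27=1 t=3,i=6
  ##.#.|.  b26=0 t=0,i=3
  ##..#|#  b25=1 t=2,i=8
  ##...|.  b24=0 t=1,i=8
  #.###|#  b23=1 t=0,i=6
  #.##.|#  b22=1 t=3,i=7
  #.#.#|.  b21=0 t=0,i=4
  #.#..|#  b20=1 t=3,i=1
  #..##|.  b19=0 t=2,i=9
  #..#.|.  b18=0 t=6,i=1
  #...#|.  b17=0 t=1,i=4
  #....|.  b16=0 t=1,i=9
  .####|#  b15=1 t=0,i=7
  .###.|.  b14=0 t=2,i=0
  .##.#|.  b13=0 t=3,i=5
  .##..|#  b12=1 t=1,i=7
  .#.##|.  b11=0 t=0,i=5
  .#.#.|#  b10=1 t=3,i=0
  .#..#|#  b9=1 t=3,i=2
  .#...|.  b8=0 t=1,i=3
  ..###|#  b7=1 t=2,i=5
  ..##.|#  b6=1 t=1,i=6
  ..#.#|#  b5=1 t=7,i=3
  ..#..|.  b4=0 t=1,i=2
  ...##|#  b3=1 t=1,i=5
  ...#.|#  b2=1 t=1,i=1
  ....#|#  b1=1 t=1,i=0
  .....|#  b0=1 t=1,i=10
  bits 00111010110100001001011011101111 = 986748655

986748655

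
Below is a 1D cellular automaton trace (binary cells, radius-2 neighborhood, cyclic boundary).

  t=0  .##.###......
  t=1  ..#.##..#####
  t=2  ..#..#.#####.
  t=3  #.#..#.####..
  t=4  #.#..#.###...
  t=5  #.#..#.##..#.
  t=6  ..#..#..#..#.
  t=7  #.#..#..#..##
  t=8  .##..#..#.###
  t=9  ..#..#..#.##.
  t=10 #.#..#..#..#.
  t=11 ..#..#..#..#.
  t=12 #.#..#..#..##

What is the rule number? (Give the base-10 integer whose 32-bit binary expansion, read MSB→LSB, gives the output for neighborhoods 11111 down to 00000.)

  #####|#  b31=1 t=1,i=10
  ####.|#  b30=1 t=1,i=11
  ###.#|.  b29=0 t=7,i=0
  ###..|.  b28=0 t=0,i=6
  ##.##|.  b27=0 t=0,i=3
  ##.#.|#  b26=1 t=7,i=1
  ##..#|.  b25=0 t=1,i=0
  ##...|.  b24=0 t=0,i=7
  #.###|#  b23=1 t=0,i=4
  #.##.|.  b22=0 t=1,i=4
  #.#.#|.  b21=0 t=5,i=0
  #.#..|#  b20=1 t=3,i=2
  #..##|#  b19=1 t=1,i=7
  #..#.|.  b18=0 t=1,i=1
  #...#|#  b17=1 t=2,i=0
  #....|#  b16=1 t=0,i=8
  .####|#  b15=1 t=1,i=9
  .###.|#  b14=1 t=0,i=5
  .##.#|#  b13=1 t=0,i=2
  .##..|#  b12=1 t=1,i=5
  .#.##|.  b11=0 t=1,i=3
  .#.#.|.  b10=0 t=3,i=1
  .#..#|.  b9=0 t=2,i=3
  .#...|#  b8=1 t=6,i=12
  ..###|#  b7=1 t=1,i=8
  ..##.|.  b6=0 t=0,i=1
  ..#.#|#  b5=1 t=1,i=2
  ..#..|#  b4=1 t=2,i=2
  ...##|.  b3=0 t=0,i=0
  ...#.|.  b2=0 t=2,i=1
  ....#|#  b1=1 t=0,i=12
  .....|#  b0=1 t=0,i=9
  bits 11000100100110111111000110110011 = 3298554291

3298554291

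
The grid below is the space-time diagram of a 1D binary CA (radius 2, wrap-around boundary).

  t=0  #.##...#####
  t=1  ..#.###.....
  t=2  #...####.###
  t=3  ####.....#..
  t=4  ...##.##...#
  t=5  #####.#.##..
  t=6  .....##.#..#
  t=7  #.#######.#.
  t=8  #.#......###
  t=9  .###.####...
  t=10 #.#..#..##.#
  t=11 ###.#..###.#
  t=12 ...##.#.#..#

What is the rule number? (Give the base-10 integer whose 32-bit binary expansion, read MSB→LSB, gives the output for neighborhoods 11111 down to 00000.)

  nb #####: next=.  (t=0,i=9, bit31=0)
  nb ####.: next=.  (t=0,i=11, bit30=0)
  nb ###.#: next=.  (t=0,i=0, bit29=0)
  nb ###..: next=#  (t=1,i=6, bit28=1)
  nb ##.##: next=.  (t=0,i=1, bit27=0)
  nb ##.#.: next=#  (t=5,i=5, bit26=1)
  nb ##..#: next=.  (t=5,i=10, bit25=0)
  nb ##...: next=#  (t=0,i=4, bit24=1)
  nb #.###: next=#  (t=1,i=4, bit23=1)
  nb #.##.: next=#  (t=0,i=2, bit22=1)
  nb #.#.#: next=#  (t=5,i=6, bit21=1)
  nb #.#..: next=#  (t=6,i=8, bit20=1)
  nb #..##: next=#  (t=3,i=11, bit19=1)
  nb #..#.: next=#  (t=6,i=10, bit18=1)
  nb #...#: next=#  (t=0,i=5, bit17=1)
  nb #....: next=.  (t=1,i=8, bit16=0)
  nb .####: next=.  (t=0,i=8, bit15=0)
  nb .###.: next=#  (t=1,i=5, bit14=1)
  nb .##.#: next=#  (t=4,i=4, bit13=1)
  nb .##..: next=.  (t=0,i=3, bit12=0)
  nb .#.##: next=.  (t=1,i=3, bit11=0)
  nb .#.#.: next=#  (t=7,i=11, bit10=1)
  nb .#..#: next=.  (t=3,i=10, bit9=0)
  nb .#...: next=#  (t=4,i=0, bit8=1)
  nb ..###: next=.  (t=0,i=7, bit7=0)
  nb ..##.: next=#  (t=4,i=3, bit6=1)
  nb ..#.#: next=.  (t=1,i=2, bit5=0)
  nb ..#..: next=.  (t=3,i=9, bit4=0)
  nb ...##: next=#  (t=0,i=6, bit3=1)
  nb ...#.: next=.  (t=1,i=1, bit2=0)
  nb ....#: next=#  (t=1,i=0, bit1=1)
  nb .....: next=#  (t=1,i=9, bit0=1)
  bits 00010101111111100110010101001011 = 368993611

368993611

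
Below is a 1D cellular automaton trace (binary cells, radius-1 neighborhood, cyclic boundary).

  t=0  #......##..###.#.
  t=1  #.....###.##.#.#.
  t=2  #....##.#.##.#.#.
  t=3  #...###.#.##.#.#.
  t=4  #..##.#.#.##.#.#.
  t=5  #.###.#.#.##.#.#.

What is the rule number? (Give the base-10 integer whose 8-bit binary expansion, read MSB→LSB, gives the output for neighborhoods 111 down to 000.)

  ### -> .   bit 7 = 0  t=0,i=12
  ##. -> #   bit 6 = 1  t=0,i=8
  #.# -> .   bit 5 = 0  t=0,i=14
  #.. -> .   bit 4 = 0  t=0,i=1
  .## -> #   bit 3 = 1  t=0,i=7
  .#. -> #   bit 2 = 1  t=0,i=0
  ..# -> #   bit 1 = 1  t=0,i=6
  ... -> .   bit 0 = 0  t=0,i=2
  bits 01001110 = 78

78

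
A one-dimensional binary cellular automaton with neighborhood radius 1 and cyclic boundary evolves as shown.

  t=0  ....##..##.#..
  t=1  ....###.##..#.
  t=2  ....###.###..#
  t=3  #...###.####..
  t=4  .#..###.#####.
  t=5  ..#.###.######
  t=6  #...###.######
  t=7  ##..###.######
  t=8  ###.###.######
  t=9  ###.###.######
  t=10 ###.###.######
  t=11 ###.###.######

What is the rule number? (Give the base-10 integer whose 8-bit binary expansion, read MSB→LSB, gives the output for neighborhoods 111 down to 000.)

  [7] ### => #  t=1,i=5
  [6] ##. => #  t=0,i=5
  [5] #.# => .  t=0,i=10
  [4] #.. => #  t=0,i=6
  [3] .## => #  t=0,i=4
  [2] .#. => .  t=0,i=11
  [1] ..# => .  t=0,i=3
  [0] ... => .  t=0,i=0
  bits 11011000 = 216

216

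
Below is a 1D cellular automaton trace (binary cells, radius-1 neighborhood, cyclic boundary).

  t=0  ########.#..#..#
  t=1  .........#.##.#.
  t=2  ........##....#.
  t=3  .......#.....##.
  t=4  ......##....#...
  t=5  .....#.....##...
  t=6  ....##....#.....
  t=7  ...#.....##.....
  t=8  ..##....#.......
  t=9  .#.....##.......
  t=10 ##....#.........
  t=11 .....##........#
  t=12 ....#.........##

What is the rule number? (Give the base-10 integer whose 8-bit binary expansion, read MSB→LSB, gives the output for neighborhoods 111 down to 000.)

  ### -> .   bit 7 = 0  t=0,i=0
  ##. -> .   bit 6 = 0  t=0,i=7
  #.# -> .   bit 5 = 0  t=0,i=8
  #.. -> .   bit 4 = 0  t=0,i=10
  .## -> .   bit 3 = 0  t=0,i=15
  .#. -> #   bit 2 = 1  t=0,i=9
  ..# -> #   bit 1 = 1  t=0,i=11
  ... -> .   bit 0 = 0  t=1,i=0
  bits 00000110 = 6

6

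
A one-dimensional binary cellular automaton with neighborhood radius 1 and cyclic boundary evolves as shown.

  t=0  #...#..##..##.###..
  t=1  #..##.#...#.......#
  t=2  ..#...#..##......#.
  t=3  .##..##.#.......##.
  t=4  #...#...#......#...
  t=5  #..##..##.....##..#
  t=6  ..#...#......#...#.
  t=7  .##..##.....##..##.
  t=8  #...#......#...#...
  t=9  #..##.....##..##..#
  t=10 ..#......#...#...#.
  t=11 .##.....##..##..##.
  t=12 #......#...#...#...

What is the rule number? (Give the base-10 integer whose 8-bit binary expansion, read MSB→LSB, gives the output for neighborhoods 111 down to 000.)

6

  ###|.  b7=0 t=0,i=15
  ##.|.  b6=0 t=0,i=8
  #.#|.  b5=0 t=0,i=13
  #..|.  b4=0 t=0,i=1
  .##|.  b3=0 t=0,i=7
  .#.|#  b2=1 t=0,i=0
  ..#|#  b1=1 t=0,i=3
  ...|.  b0=0 t=0,i=2
  bits 00000110 = 6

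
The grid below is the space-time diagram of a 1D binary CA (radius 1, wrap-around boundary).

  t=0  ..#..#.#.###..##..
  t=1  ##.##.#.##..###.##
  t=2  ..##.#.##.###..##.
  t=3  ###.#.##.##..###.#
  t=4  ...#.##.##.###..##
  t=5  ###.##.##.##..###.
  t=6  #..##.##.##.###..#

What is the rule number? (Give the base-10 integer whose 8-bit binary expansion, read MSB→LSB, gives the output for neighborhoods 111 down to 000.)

  [7] ### => .  t=0,i=10
  [6] ##. => .  t=0,i=11
  [5] #.# => #  t=0,i=6
  [4] #.. => #  t=0,i=3
  [3] .## => #  t=0,i=9
  [2] .#. => .  t=0,i=2
  [1] ..# => #  t=0,i=1
  [0] ... => #  t=0,i=0
  bits 00111011 = 59

59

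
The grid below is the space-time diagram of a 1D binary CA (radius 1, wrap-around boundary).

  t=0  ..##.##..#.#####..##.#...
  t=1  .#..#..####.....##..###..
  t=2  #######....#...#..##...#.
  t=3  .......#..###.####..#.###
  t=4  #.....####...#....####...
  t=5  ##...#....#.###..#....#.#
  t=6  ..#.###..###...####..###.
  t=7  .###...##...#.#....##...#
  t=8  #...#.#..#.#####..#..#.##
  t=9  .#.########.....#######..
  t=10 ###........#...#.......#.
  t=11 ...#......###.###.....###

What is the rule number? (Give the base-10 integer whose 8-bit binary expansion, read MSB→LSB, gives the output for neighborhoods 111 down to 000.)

54

  ###|.  b7=0 t=0,i=12
  ##.|.  b6=0 t=0,i=3
  #.#|#  b5=1 t=0,i=4
  #..|#  b4=1 t=0,i=7
  .##|.  b3=0 t=0,i=2
  .#.|#  b2=1 t=0,i=9
  ..#|#  b1=1 t=0,i=1
  ...|.  b0=0 t=0,i=0
  bits 00110110 = 54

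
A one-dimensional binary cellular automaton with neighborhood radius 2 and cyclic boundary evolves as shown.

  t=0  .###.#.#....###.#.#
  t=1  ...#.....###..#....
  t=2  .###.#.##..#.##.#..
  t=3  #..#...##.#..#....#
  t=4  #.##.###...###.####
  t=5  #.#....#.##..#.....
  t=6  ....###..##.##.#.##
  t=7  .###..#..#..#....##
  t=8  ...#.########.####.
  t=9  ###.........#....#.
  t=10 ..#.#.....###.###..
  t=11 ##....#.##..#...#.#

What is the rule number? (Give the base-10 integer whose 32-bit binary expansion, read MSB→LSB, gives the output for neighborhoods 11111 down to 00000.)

  [31] ##### => .  t=4,i=17
  [30] ####. => .  t=4,i=18
  [29] ###.# => #  t=0,i=3
  [28] ###.. => #  t=1,i=11
  [27] ##.## => .  t=4,i=1
  [26] ##.#. => .  t=0,i=4
  [25] ##..# => .  t=1,i=12
  [24] ##... => .  t=4,i=8
  [23] #.### => .  t=0,i=1
  [22] #.##. => #  t=2,i=7
  [21] #.#.# => .  t=0,i=5
  [20] #.#.. => .  t=0,i=7
  [19] #..## => .  t=6,i=8
  [18] #..#. => #  t=1,i=13
  [17] #...# => #  t=2,i=18
  [16] #.... => #  t=0,i=9
  [15] .#### => .  t=4,i=16
  [14] .###. => .  t=0,i=2
  [13] .##.# => .  t=2,i=14
  [12] .##.. => #  t=2,i=8
  [11] .#.## => .  t=0,i=0
  [10] .#.#. => .  t=0,i=6
  [9] .#..# => #  t=3,i=11
  [8] .#... => .  t=0,i=8
  [7] ..### => .  t=0,i=12
  [6] ..##. => #  t=3,i=7
  [5] ..#.# => .  t=2,i=11
  [4] ..#.. => #  t=1,i=3
  [3] ...## => #  t=0,i=11
  [2] ...#. => #  t=1,i=2
  [1] ....# => #  t=0,i=10
  [0] ..... => .  t=1,i=0
  bits 00110000010001110001001001011110 = 809964126

809964126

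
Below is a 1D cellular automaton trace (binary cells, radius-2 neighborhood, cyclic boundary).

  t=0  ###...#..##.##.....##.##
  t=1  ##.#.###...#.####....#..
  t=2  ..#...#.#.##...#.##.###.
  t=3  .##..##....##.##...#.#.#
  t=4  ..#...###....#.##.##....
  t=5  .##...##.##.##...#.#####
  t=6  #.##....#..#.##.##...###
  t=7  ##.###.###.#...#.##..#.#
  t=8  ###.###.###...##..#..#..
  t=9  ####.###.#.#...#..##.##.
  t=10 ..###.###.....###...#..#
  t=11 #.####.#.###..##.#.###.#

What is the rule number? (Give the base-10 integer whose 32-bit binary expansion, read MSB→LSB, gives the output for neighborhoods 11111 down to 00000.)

3976286901

  nb #####: next=#  (t=0,i=0, bit31=1)
  nb ####.: next=#  (t=0,i=1, bit30=1)
  nb ###.#: next=#  (t=5,i=23, bit29=1)
  nb ###..: next=.  (t=0,i=2, bit28=0)
  nb ##.##: next=#  (t=0,i=11, bit27=1)
  nb ##.#.: next=#  (t=1,i=2, bit26=1)
  nb ##..#: next=.  (t=3,i=3, bit25=0)
  nb ##...: next=#  (t=0,i=3, bit24=1)
  nb #.###: next=.  (t=0,i=22, bit23=0)
  nb #.##.: next=.  (t=0,i=12, bit22=0)
  nb #.#.#: next=.  (t=1,i=3, bit21=0)
  nb #.#..: next=.  (t=7,i=11, bit20=0)
  nb #..##: next=.  (t=0,i=8, bit19=0)
  nb #..#.: next=.  (t=6,i=10, bit18=0)
  nb #...#: next=.  (t=0,i=4, bit17=0)
  nb #....: next=#  (t=0,i=15, bit16=1)
  nb .####: next=.  (t=0,i=23, bit15=0)
  nb .###.: next=#  (t=1,i=6, bit14=1)
  nb .##.#: next=.  (t=0,i=10, bit13=0)
  nb .##..: next=#  (t=0,i=13, bit12=1)
  nb .#.##: next=.  (t=1,i=4, bit11=0)
  nb .#.#.: next=.  (t=2,i=7, bit10=0)
  nb .#..#: next=#  (t=0,i=7, bit9=1)
  nb .#...: next=.  (t=2,i=3, bit8=0)
  nb ..###: next=#  (t=4,i=6, bit7=1)
  nb ..##.: next=.  (t=0,i=9, bit6=0)
  nb ..#.#: next=#  (t=1,i=11, bit5=1)
  nb ..#..: next=#  (t=0,i=6, bit4=1)
  nb ...##: next=.  (t=0,i=18, bit3=0)
  nb ...#.: next=#  (t=0,i=5, bit2=1)
  nb ....#: next=.  (t=0,i=17, bit1=0)
  nb .....: next=#  (t=0,i=16, bit0=1)
  bits 11101101000000010101001010110101 = 3976286901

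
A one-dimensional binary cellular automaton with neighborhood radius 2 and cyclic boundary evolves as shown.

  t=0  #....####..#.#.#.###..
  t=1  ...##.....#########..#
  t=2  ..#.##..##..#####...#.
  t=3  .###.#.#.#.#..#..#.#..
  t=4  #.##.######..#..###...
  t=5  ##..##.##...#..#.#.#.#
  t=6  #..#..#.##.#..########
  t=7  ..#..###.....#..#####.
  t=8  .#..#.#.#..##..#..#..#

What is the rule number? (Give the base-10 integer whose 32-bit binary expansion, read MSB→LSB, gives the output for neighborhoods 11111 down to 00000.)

  ##### -> #   bit 31 = 1  t=1,i=12
  ####. -> .   bit 30 = 0  t=0,i=7
  ###.# -> #   bit 29 = 1  t=3,i=3
  ###.. -> .   bit 28 = 0  t=0,i=8
  ##.## -> #   bit 27 = 1  t=4,i=4
  ##.#. -> .   bit 26 = 0  t=3,i=4
  ##..# -> .   bit 25 = 0  t=0,i=9
  ##... -> #   bit 24 = 1  t=1,i=5
  #.### -> #   bit 23 = 1  t=0,i=17
  #.##. -> .   bit 22 = 0  t=2,i=4
  #.#.# -> #   bit 21 = 1  t=0,i=13
  #.#.. -> .   bit 20 = 0  t=3,i=11
  #..## -> #   bit 19 = 1  t=2,i=7
  #..#. -> #   bit 18 = 1  t=0,i=10
  #...# -> .   bit 17 = 0  t=1,i=1
  #.... -> .   bit 16 = 0  t=0,i=2
  .#### -> .   bit 15 = 0  t=0,i=6
  .###. -> #   bit 14 = 1  t=0,i=18
  .##.# -> .   bit 13 = 0  t=4,i=3
  .##.. -> #   bit 12 = 1  t=1,i=4
  .#.## -> #   bit 11 = 1  t=0,i=16
  .#.#. -> #   bit 10 = 1  t=0,i=12
  .#..# -> .   bit 9 = 0  t=3,i=12
  .#... -> .   bit 8 = 0  t=0,i=1
  ..### -> .   bit 7 = 0  t=0,i=5
  ..##. -> .   bit 6 = 0  t=1,i=3
  ..#.# -> #   bit 5 = 1  t=0,i=11
  ..#.. -> .   bit 4 = 0  t=0,i=0
  ...## -> #   bit 3 = 1  t=0,i=4
  ...#. -> #   bit 2 = 1  t=2,i=1
  ....# -> #   bit 1 = 1  t=0,i=3
  ..... -> .   bit 0 = 0  t=1,i=7
  bits 10101001101011000101110000101110 = 2846645294

2846645294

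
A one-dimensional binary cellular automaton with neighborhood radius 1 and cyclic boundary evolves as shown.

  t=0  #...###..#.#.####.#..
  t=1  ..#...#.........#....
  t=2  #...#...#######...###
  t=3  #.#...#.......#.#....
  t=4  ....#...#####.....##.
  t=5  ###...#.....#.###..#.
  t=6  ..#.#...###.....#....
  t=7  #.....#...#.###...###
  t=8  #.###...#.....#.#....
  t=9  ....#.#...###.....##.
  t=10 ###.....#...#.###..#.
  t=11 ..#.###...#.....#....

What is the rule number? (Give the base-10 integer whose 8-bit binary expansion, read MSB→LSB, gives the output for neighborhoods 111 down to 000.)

  ###|.  b7=0 t=0,i=5
  ##.|#  b6=1 t=0,i=6
  #.#|.  b5=0 t=0,i=10
  #..|.  b4=0 t=0,i=1
  .##|.  b3=0 t=0,i=4
  .#.|.  b2=0 t=0,i=0
  ..#|.  b1=0 t=0,i=3
  ...|#  b0=1 t=0,i=2
  bits 01000001 = 65

65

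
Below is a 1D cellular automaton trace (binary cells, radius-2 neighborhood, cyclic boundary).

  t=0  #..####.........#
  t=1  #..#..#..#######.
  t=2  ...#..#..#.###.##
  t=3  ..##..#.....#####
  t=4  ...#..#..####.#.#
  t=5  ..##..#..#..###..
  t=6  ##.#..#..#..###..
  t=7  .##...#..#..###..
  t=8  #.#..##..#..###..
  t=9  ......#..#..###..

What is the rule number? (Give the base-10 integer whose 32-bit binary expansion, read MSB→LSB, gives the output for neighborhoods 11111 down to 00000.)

3160436895

  ##### -> #   bit 31 = 1  t=1,i=11
  ####. -> .   bit 30 = 0  t=0,i=5
  ###.# -> #   bit 29 = 1  t=1,i=15
  ###.. -> #   bit 28 = 1  t=0,i=6
  ##.## -> #   bit 27 = 1  t=2,i=14
  ##.#. -> #   bit 26 = 1  t=1,i=16
  ##..# -> .   bit 25 = 0  t=0,i=1
  ##... -> .   bit 24 = 0  t=0,i=7
  #.### -> .   bit 23 = 0  t=2,i=11
  #.##. -> #   bit 22 = 1  t=2,i=15
  #.#.# -> #   bit 21 = 1  t=4,i=14
  #.#.. -> .   bit 20 = 0  t=1,i=0
  #..## -> .   bit 19 = 0  t=0,i=2
  #..#. -> .   bit 18 = 0  t=1,i=2
  #...# -> .   bit 17 = 0  t=2,i=1
  #.... -> .   bit 16 = 0  t=0,i=8
  .#### -> .   bit 15 = 0  t=0,i=4
  .###. -> #   bit 14 = 1  t=2,i=12
  .##.# -> #   bit 13 = 1  t=6,i=1
  .##.. -> #   bit 12 = 1  t=0,i=0
  .#.## -> .   bit 11 = 0  t=2,i=10
  .#.#. -> .   bit 10 = 0  t=4,i=15
  .#..# -> .   bit 9 = 0  t=1,i=1
  .#... -> .   bit 8 = 0  t=3,i=7
  ..### -> #   bit 7 = 1  t=0,i=3
  ..##. -> .   bit 6 = 0  t=0,i=16
  ..#.# -> .   bit 5 = 0  t=2,i=9
  ..#.. -> #   bit 4 = 1  t=1,i=3
  ...## -> #   bit 3 = 1  t=0,i=15
  ...#. -> #   bit 2 = 1  t=2,i=2
  ....# -> #   bit 1 = 1  t=0,i=14
  ..... -> #   bit 0 = 1  t=0,i=9
  bits 10111100011000000111000010011111 = 3160436895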